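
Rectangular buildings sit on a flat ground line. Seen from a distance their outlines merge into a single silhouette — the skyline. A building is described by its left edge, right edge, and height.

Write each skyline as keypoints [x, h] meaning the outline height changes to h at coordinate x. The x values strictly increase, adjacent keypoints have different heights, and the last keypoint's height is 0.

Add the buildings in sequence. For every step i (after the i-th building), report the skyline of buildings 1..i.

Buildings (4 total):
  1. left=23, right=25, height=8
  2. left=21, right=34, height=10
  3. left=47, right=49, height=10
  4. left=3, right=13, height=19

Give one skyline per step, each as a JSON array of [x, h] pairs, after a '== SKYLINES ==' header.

== SKYLINES ==
[[23,8],[25,0]]
[[21,10],[34,0]]
[[21,10],[34,0],[47,10],[49,0]]
[[3,19],[13,0],[21,10],[34,0],[47,10],[49,0]]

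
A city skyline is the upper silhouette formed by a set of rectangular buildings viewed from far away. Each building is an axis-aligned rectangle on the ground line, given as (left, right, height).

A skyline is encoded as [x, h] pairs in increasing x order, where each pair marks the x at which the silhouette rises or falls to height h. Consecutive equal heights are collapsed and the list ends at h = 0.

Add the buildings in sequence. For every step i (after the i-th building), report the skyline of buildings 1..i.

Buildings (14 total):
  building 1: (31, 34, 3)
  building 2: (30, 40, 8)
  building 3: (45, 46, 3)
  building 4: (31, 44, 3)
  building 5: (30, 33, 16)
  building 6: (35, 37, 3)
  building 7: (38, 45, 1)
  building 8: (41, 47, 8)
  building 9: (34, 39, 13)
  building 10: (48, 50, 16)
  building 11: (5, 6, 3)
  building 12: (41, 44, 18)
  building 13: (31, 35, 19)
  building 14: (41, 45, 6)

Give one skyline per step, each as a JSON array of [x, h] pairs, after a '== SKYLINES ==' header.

== SKYLINES ==
[[31,3],[34,0]]
[[30,8],[40,0]]
[[30,8],[40,0],[45,3],[46,0]]
[[30,8],[40,3],[44,0],[45,3],[46,0]]
[[30,16],[33,8],[40,3],[44,0],[45,3],[46,0]]
[[30,16],[33,8],[40,3],[44,0],[45,3],[46,0]]
[[30,16],[33,8],[40,3],[44,1],[45,3],[46,0]]
[[30,16],[33,8],[40,3],[41,8],[47,0]]
[[30,16],[33,8],[34,13],[39,8],[40,3],[41,8],[47,0]]
[[30,16],[33,8],[34,13],[39,8],[40,3],[41,8],[47,0],[48,16],[50,0]]
[[5,3],[6,0],[30,16],[33,8],[34,13],[39,8],[40,3],[41,8],[47,0],[48,16],[50,0]]
[[5,3],[6,0],[30,16],[33,8],[34,13],[39,8],[40,3],[41,18],[44,8],[47,0],[48,16],[50,0]]
[[5,3],[6,0],[30,16],[31,19],[35,13],[39,8],[40,3],[41,18],[44,8],[47,0],[48,16],[50,0]]
[[5,3],[6,0],[30,16],[31,19],[35,13],[39,8],[40,3],[41,18],[44,8],[47,0],[48,16],[50,0]]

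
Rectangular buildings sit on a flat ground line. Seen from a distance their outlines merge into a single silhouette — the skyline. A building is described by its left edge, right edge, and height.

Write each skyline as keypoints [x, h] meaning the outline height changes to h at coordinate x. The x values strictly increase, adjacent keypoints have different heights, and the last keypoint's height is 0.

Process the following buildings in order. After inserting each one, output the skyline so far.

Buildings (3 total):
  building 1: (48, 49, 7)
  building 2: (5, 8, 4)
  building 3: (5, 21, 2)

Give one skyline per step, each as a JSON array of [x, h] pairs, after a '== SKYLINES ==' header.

== SKYLINES ==
[[48,7],[49,0]]
[[5,4],[8,0],[48,7],[49,0]]
[[5,4],[8,2],[21,0],[48,7],[49,0]]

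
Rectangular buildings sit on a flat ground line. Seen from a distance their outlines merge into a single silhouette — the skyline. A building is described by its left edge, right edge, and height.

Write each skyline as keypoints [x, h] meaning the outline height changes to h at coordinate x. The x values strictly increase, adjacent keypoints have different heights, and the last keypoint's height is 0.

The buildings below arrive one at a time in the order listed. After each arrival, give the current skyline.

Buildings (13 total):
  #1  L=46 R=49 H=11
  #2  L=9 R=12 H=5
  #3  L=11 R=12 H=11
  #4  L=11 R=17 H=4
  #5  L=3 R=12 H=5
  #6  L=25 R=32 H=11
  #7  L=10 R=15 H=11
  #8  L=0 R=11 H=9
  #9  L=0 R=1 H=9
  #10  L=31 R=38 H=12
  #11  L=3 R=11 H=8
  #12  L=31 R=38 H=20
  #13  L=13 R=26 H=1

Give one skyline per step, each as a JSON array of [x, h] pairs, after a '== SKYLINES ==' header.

== SKYLINES ==
[[46,11],[49,0]]
[[9,5],[12,0],[46,11],[49,0]]
[[9,5],[11,11],[12,0],[46,11],[49,0]]
[[9,5],[11,11],[12,4],[17,0],[46,11],[49,0]]
[[3,5],[11,11],[12,4],[17,0],[46,11],[49,0]]
[[3,5],[11,11],[12,4],[17,0],[25,11],[32,0],[46,11],[49,0]]
[[3,5],[10,11],[15,4],[17,0],[25,11],[32,0],[46,11],[49,0]]
[[0,9],[10,11],[15,4],[17,0],[25,11],[32,0],[46,11],[49,0]]
[[0,9],[10,11],[15,4],[17,0],[25,11],[32,0],[46,11],[49,0]]
[[0,9],[10,11],[15,4],[17,0],[25,11],[31,12],[38,0],[46,11],[49,0]]
[[0,9],[10,11],[15,4],[17,0],[25,11],[31,12],[38,0],[46,11],[49,0]]
[[0,9],[10,11],[15,4],[17,0],[25,11],[31,20],[38,0],[46,11],[49,0]]
[[0,9],[10,11],[15,4],[17,1],[25,11],[31,20],[38,0],[46,11],[49,0]]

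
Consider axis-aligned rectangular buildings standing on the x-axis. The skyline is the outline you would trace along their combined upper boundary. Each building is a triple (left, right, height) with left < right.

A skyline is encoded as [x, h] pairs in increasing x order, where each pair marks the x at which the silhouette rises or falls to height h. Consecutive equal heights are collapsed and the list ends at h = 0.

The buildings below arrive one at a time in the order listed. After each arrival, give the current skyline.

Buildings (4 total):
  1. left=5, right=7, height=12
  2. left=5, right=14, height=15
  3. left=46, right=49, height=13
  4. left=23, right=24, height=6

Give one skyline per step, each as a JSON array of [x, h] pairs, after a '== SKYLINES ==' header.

== SKYLINES ==
[[5,12],[7,0]]
[[5,15],[14,0]]
[[5,15],[14,0],[46,13],[49,0]]
[[5,15],[14,0],[23,6],[24,0],[46,13],[49,0]]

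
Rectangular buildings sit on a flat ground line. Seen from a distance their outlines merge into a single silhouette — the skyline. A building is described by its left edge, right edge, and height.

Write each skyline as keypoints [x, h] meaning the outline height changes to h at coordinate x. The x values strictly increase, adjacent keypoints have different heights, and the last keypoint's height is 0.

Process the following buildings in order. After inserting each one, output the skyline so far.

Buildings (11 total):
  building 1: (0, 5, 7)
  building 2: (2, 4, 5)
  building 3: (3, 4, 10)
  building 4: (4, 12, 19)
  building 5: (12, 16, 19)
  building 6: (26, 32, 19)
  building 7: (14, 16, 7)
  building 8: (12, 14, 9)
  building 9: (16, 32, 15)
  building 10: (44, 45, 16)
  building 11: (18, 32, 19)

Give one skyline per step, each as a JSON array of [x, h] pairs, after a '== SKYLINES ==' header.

== SKYLINES ==
[[0,7],[5,0]]
[[0,7],[5,0]]
[[0,7],[3,10],[4,7],[5,0]]
[[0,7],[3,10],[4,19],[12,0]]
[[0,7],[3,10],[4,19],[16,0]]
[[0,7],[3,10],[4,19],[16,0],[26,19],[32,0]]
[[0,7],[3,10],[4,19],[16,0],[26,19],[32,0]]
[[0,7],[3,10],[4,19],[16,0],[26,19],[32,0]]
[[0,7],[3,10],[4,19],[16,15],[26,19],[32,0]]
[[0,7],[3,10],[4,19],[16,15],[26,19],[32,0],[44,16],[45,0]]
[[0,7],[3,10],[4,19],[16,15],[18,19],[32,0],[44,16],[45,0]]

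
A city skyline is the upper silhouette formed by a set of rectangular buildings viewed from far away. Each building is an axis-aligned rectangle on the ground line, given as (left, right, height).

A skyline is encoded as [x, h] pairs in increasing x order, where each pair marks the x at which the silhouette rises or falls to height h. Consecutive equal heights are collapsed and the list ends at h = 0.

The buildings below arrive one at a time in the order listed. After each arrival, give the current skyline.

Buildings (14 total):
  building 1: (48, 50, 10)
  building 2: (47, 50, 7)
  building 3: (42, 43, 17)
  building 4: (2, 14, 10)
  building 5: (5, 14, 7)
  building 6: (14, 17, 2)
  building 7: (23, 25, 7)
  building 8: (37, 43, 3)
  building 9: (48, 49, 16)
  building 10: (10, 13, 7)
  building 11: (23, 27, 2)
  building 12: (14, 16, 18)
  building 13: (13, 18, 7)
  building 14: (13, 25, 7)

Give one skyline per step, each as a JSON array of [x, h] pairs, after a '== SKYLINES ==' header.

== SKYLINES ==
[[48,10],[50,0]]
[[47,7],[48,10],[50,0]]
[[42,17],[43,0],[47,7],[48,10],[50,0]]
[[2,10],[14,0],[42,17],[43,0],[47,7],[48,10],[50,0]]
[[2,10],[14,0],[42,17],[43,0],[47,7],[48,10],[50,0]]
[[2,10],[14,2],[17,0],[42,17],[43,0],[47,7],[48,10],[50,0]]
[[2,10],[14,2],[17,0],[23,7],[25,0],[42,17],[43,0],[47,7],[48,10],[50,0]]
[[2,10],[14,2],[17,0],[23,7],[25,0],[37,3],[42,17],[43,0],[47,7],[48,10],[50,0]]
[[2,10],[14,2],[17,0],[23,7],[25,0],[37,3],[42,17],[43,0],[47,7],[48,16],[49,10],[50,0]]
[[2,10],[14,2],[17,0],[23,7],[25,0],[37,3],[42,17],[43,0],[47,7],[48,16],[49,10],[50,0]]
[[2,10],[14,2],[17,0],[23,7],[25,2],[27,0],[37,3],[42,17],[43,0],[47,7],[48,16],[49,10],[50,0]]
[[2,10],[14,18],[16,2],[17,0],[23,7],[25,2],[27,0],[37,3],[42,17],[43,0],[47,7],[48,16],[49,10],[50,0]]
[[2,10],[14,18],[16,7],[18,0],[23,7],[25,2],[27,0],[37,3],[42,17],[43,0],[47,7],[48,16],[49,10],[50,0]]
[[2,10],[14,18],[16,7],[25,2],[27,0],[37,3],[42,17],[43,0],[47,7],[48,16],[49,10],[50,0]]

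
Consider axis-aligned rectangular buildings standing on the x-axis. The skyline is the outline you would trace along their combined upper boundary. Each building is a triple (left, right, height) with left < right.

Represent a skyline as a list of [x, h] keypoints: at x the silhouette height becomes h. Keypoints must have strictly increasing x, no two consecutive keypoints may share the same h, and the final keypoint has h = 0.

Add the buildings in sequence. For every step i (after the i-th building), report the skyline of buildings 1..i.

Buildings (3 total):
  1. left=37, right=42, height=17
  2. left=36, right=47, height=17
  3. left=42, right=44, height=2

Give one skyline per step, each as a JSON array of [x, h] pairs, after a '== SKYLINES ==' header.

== SKYLINES ==
[[37,17],[42,0]]
[[36,17],[47,0]]
[[36,17],[47,0]]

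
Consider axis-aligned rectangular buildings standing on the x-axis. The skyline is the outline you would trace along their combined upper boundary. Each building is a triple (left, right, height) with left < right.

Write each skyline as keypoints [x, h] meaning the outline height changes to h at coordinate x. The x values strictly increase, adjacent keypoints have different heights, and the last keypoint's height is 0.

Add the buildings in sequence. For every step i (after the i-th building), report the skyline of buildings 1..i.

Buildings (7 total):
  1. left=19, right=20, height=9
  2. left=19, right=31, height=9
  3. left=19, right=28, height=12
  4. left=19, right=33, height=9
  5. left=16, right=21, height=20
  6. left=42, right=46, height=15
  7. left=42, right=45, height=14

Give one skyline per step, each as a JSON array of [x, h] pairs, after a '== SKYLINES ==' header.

== SKYLINES ==
[[19,9],[20,0]]
[[19,9],[31,0]]
[[19,12],[28,9],[31,0]]
[[19,12],[28,9],[33,0]]
[[16,20],[21,12],[28,9],[33,0]]
[[16,20],[21,12],[28,9],[33,0],[42,15],[46,0]]
[[16,20],[21,12],[28,9],[33,0],[42,15],[46,0]]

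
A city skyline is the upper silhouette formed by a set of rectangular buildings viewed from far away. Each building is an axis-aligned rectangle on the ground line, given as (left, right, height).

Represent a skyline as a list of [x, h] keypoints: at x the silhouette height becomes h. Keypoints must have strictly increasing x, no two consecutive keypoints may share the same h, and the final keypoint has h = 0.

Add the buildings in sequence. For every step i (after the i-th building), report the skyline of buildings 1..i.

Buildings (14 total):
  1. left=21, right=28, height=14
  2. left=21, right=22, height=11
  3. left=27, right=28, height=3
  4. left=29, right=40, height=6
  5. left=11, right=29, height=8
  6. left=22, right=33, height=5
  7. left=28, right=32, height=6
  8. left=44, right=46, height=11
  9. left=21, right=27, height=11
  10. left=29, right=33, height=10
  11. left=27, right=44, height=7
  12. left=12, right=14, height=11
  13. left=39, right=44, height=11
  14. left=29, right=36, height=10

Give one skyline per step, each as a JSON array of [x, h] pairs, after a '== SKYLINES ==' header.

== SKYLINES ==
[[21,14],[28,0]]
[[21,14],[28,0]]
[[21,14],[28,0]]
[[21,14],[28,0],[29,6],[40,0]]
[[11,8],[21,14],[28,8],[29,6],[40,0]]
[[11,8],[21,14],[28,8],[29,6],[40,0]]
[[11,8],[21,14],[28,8],[29,6],[40,0]]
[[11,8],[21,14],[28,8],[29,6],[40,0],[44,11],[46,0]]
[[11,8],[21,14],[28,8],[29,6],[40,0],[44,11],[46,0]]
[[11,8],[21,14],[28,8],[29,10],[33,6],[40,0],[44,11],[46,0]]
[[11,8],[21,14],[28,8],[29,10],[33,7],[44,11],[46,0]]
[[11,8],[12,11],[14,8],[21,14],[28,8],[29,10],[33,7],[44,11],[46,0]]
[[11,8],[12,11],[14,8],[21,14],[28,8],[29,10],[33,7],[39,11],[46,0]]
[[11,8],[12,11],[14,8],[21,14],[28,8],[29,10],[36,7],[39,11],[46,0]]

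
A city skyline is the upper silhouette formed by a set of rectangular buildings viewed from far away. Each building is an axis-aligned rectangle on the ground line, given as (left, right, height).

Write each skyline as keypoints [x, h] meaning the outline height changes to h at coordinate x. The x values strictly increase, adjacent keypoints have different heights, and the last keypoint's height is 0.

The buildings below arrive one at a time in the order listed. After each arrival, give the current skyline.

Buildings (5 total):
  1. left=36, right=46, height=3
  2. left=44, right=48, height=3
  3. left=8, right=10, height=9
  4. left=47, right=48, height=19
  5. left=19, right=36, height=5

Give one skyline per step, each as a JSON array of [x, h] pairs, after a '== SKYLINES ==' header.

== SKYLINES ==
[[36,3],[46,0]]
[[36,3],[48,0]]
[[8,9],[10,0],[36,3],[48,0]]
[[8,9],[10,0],[36,3],[47,19],[48,0]]
[[8,9],[10,0],[19,5],[36,3],[47,19],[48,0]]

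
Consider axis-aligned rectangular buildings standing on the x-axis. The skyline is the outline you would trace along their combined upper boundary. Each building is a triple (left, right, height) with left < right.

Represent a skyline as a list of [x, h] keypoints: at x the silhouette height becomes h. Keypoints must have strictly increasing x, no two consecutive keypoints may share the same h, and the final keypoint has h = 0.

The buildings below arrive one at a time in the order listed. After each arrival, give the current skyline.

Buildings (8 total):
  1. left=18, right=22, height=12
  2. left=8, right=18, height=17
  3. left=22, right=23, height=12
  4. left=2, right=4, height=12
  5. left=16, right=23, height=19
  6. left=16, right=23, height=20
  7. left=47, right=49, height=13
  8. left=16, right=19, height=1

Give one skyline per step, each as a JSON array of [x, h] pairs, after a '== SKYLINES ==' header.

== SKYLINES ==
[[18,12],[22,0]]
[[8,17],[18,12],[22,0]]
[[8,17],[18,12],[23,0]]
[[2,12],[4,0],[8,17],[18,12],[23,0]]
[[2,12],[4,0],[8,17],[16,19],[23,0]]
[[2,12],[4,0],[8,17],[16,20],[23,0]]
[[2,12],[4,0],[8,17],[16,20],[23,0],[47,13],[49,0]]
[[2,12],[4,0],[8,17],[16,20],[23,0],[47,13],[49,0]]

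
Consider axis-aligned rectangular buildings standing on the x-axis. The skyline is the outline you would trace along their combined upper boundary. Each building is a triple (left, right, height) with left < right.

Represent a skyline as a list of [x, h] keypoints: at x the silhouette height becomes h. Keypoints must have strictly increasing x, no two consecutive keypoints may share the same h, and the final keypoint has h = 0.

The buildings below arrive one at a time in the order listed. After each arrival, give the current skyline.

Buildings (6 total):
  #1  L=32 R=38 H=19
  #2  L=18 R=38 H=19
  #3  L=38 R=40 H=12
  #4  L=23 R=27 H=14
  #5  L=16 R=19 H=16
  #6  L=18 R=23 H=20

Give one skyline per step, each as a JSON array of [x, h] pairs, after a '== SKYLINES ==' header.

== SKYLINES ==
[[32,19],[38,0]]
[[18,19],[38,0]]
[[18,19],[38,12],[40,0]]
[[18,19],[38,12],[40,0]]
[[16,16],[18,19],[38,12],[40,0]]
[[16,16],[18,20],[23,19],[38,12],[40,0]]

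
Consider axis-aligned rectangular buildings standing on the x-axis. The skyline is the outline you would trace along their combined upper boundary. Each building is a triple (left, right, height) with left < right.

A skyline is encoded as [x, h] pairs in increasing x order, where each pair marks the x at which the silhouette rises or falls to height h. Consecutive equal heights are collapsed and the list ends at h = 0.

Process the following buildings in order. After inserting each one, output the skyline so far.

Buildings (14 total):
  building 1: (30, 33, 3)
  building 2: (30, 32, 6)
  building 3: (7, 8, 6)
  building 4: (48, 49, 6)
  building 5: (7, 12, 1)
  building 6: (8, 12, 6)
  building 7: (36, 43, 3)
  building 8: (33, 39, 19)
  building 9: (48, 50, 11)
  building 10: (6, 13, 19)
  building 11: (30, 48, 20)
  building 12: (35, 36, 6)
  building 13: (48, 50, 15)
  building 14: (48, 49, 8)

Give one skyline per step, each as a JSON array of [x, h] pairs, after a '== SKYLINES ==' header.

== SKYLINES ==
[[30,3],[33,0]]
[[30,6],[32,3],[33,0]]
[[7,6],[8,0],[30,6],[32,3],[33,0]]
[[7,6],[8,0],[30,6],[32,3],[33,0],[48,6],[49,0]]
[[7,6],[8,1],[12,0],[30,6],[32,3],[33,0],[48,6],[49,0]]
[[7,6],[12,0],[30,6],[32,3],[33,0],[48,6],[49,0]]
[[7,6],[12,0],[30,6],[32,3],[33,0],[36,3],[43,0],[48,6],[49,0]]
[[7,6],[12,0],[30,6],[32,3],[33,19],[39,3],[43,0],[48,6],[49,0]]
[[7,6],[12,0],[30,6],[32,3],[33,19],[39,3],[43,0],[48,11],[50,0]]
[[6,19],[13,0],[30,6],[32,3],[33,19],[39,3],[43,0],[48,11],[50,0]]
[[6,19],[13,0],[30,20],[48,11],[50,0]]
[[6,19],[13,0],[30,20],[48,11],[50,0]]
[[6,19],[13,0],[30,20],[48,15],[50,0]]
[[6,19],[13,0],[30,20],[48,15],[50,0]]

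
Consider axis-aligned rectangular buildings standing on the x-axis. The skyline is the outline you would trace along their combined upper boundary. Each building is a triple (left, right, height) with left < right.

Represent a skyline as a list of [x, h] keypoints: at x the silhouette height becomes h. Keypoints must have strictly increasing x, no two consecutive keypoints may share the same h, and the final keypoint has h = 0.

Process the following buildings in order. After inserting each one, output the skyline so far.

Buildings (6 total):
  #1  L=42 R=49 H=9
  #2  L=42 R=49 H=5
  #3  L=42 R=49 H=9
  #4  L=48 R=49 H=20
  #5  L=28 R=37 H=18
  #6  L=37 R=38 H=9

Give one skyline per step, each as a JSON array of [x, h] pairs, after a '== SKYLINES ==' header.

== SKYLINES ==
[[42,9],[49,0]]
[[42,9],[49,0]]
[[42,9],[49,0]]
[[42,9],[48,20],[49,0]]
[[28,18],[37,0],[42,9],[48,20],[49,0]]
[[28,18],[37,9],[38,0],[42,9],[48,20],[49,0]]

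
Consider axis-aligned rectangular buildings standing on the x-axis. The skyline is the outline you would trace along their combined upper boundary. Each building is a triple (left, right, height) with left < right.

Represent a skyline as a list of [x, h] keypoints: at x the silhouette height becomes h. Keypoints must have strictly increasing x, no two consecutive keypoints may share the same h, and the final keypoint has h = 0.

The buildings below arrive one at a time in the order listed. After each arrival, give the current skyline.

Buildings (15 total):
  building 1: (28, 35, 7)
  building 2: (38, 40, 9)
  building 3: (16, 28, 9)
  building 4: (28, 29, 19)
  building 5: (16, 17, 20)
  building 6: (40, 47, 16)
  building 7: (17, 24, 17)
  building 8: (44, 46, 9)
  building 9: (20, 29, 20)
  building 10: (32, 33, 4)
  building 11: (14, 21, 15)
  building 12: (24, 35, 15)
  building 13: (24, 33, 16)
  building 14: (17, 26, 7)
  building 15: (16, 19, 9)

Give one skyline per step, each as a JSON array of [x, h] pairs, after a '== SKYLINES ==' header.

== SKYLINES ==
[[28,7],[35,0]]
[[28,7],[35,0],[38,9],[40,0]]
[[16,9],[28,7],[35,0],[38,9],[40,0]]
[[16,9],[28,19],[29,7],[35,0],[38,9],[40,0]]
[[16,20],[17,9],[28,19],[29,7],[35,0],[38,9],[40,0]]
[[16,20],[17,9],[28,19],[29,7],[35,0],[38,9],[40,16],[47,0]]
[[16,20],[17,17],[24,9],[28,19],[29,7],[35,0],[38,9],[40,16],[47,0]]
[[16,20],[17,17],[24,9],[28,19],[29,7],[35,0],[38,9],[40,16],[47,0]]
[[16,20],[17,17],[20,20],[29,7],[35,0],[38,9],[40,16],[47,0]]
[[16,20],[17,17],[20,20],[29,7],[35,0],[38,9],[40,16],[47,0]]
[[14,15],[16,20],[17,17],[20,20],[29,7],[35,0],[38,9],[40,16],[47,0]]
[[14,15],[16,20],[17,17],[20,20],[29,15],[35,0],[38,9],[40,16],[47,0]]
[[14,15],[16,20],[17,17],[20,20],[29,16],[33,15],[35,0],[38,9],[40,16],[47,0]]
[[14,15],[16,20],[17,17],[20,20],[29,16],[33,15],[35,0],[38,9],[40,16],[47,0]]
[[14,15],[16,20],[17,17],[20,20],[29,16],[33,15],[35,0],[38,9],[40,16],[47,0]]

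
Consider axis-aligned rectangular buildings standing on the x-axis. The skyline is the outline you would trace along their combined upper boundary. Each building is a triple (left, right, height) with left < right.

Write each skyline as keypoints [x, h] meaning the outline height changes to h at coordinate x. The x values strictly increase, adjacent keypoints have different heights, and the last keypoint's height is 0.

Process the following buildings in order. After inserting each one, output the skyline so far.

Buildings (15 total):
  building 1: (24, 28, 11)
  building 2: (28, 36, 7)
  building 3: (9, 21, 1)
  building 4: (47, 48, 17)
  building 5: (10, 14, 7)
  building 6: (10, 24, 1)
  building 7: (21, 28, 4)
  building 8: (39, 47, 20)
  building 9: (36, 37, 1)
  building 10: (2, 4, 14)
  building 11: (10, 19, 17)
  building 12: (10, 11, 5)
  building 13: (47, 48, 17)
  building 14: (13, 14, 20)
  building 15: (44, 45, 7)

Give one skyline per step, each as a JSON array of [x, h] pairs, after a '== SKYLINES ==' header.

== SKYLINES ==
[[24,11],[28,0]]
[[24,11],[28,7],[36,0]]
[[9,1],[21,0],[24,11],[28,7],[36,0]]
[[9,1],[21,0],[24,11],[28,7],[36,0],[47,17],[48,0]]
[[9,1],[10,7],[14,1],[21,0],[24,11],[28,7],[36,0],[47,17],[48,0]]
[[9,1],[10,7],[14,1],[24,11],[28,7],[36,0],[47,17],[48,0]]
[[9,1],[10,7],[14,1],[21,4],[24,11],[28,7],[36,0],[47,17],[48,0]]
[[9,1],[10,7],[14,1],[21,4],[24,11],[28,7],[36,0],[39,20],[47,17],[48,0]]
[[9,1],[10,7],[14,1],[21,4],[24,11],[28,7],[36,1],[37,0],[39,20],[47,17],[48,0]]
[[2,14],[4,0],[9,1],[10,7],[14,1],[21,4],[24,11],[28,7],[36,1],[37,0],[39,20],[47,17],[48,0]]
[[2,14],[4,0],[9,1],[10,17],[19,1],[21,4],[24,11],[28,7],[36,1],[37,0],[39,20],[47,17],[48,0]]
[[2,14],[4,0],[9,1],[10,17],[19,1],[21,4],[24,11],[28,7],[36,1],[37,0],[39,20],[47,17],[48,0]]
[[2,14],[4,0],[9,1],[10,17],[19,1],[21,4],[24,11],[28,7],[36,1],[37,0],[39,20],[47,17],[48,0]]
[[2,14],[4,0],[9,1],[10,17],[13,20],[14,17],[19,1],[21,4],[24,11],[28,7],[36,1],[37,0],[39,20],[47,17],[48,0]]
[[2,14],[4,0],[9,1],[10,17],[13,20],[14,17],[19,1],[21,4],[24,11],[28,7],[36,1],[37,0],[39,20],[47,17],[48,0]]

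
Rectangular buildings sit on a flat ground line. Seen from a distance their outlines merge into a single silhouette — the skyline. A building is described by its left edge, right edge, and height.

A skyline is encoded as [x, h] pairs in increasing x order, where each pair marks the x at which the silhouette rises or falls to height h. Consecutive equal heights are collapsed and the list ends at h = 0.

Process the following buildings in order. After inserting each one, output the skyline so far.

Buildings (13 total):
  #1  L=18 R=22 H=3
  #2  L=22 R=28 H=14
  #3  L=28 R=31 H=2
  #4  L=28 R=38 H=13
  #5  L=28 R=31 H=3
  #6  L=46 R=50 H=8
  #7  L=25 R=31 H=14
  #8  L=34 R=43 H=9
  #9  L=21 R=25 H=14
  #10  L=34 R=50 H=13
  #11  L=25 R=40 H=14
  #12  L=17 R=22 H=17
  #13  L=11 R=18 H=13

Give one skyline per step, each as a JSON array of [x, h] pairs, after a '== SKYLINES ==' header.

== SKYLINES ==
[[18,3],[22,0]]
[[18,3],[22,14],[28,0]]
[[18,3],[22,14],[28,2],[31,0]]
[[18,3],[22,14],[28,13],[38,0]]
[[18,3],[22,14],[28,13],[38,0]]
[[18,3],[22,14],[28,13],[38,0],[46,8],[50,0]]
[[18,3],[22,14],[31,13],[38,0],[46,8],[50,0]]
[[18,3],[22,14],[31,13],[38,9],[43,0],[46,8],[50,0]]
[[18,3],[21,14],[31,13],[38,9],[43,0],[46,8],[50,0]]
[[18,3],[21,14],[31,13],[50,0]]
[[18,3],[21,14],[40,13],[50,0]]
[[17,17],[22,14],[40,13],[50,0]]
[[11,13],[17,17],[22,14],[40,13],[50,0]]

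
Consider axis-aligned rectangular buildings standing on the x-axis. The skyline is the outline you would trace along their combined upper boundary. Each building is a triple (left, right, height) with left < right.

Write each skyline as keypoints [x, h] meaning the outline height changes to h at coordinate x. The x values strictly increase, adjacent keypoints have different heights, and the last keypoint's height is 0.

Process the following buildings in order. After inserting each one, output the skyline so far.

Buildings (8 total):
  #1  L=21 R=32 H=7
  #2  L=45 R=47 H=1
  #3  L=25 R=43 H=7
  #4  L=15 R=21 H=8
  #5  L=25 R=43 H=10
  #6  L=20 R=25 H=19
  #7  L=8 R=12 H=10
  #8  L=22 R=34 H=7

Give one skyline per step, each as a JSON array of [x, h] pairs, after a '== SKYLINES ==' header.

== SKYLINES ==
[[21,7],[32,0]]
[[21,7],[32,0],[45,1],[47,0]]
[[21,7],[43,0],[45,1],[47,0]]
[[15,8],[21,7],[43,0],[45,1],[47,0]]
[[15,8],[21,7],[25,10],[43,0],[45,1],[47,0]]
[[15,8],[20,19],[25,10],[43,0],[45,1],[47,0]]
[[8,10],[12,0],[15,8],[20,19],[25,10],[43,0],[45,1],[47,0]]
[[8,10],[12,0],[15,8],[20,19],[25,10],[43,0],[45,1],[47,0]]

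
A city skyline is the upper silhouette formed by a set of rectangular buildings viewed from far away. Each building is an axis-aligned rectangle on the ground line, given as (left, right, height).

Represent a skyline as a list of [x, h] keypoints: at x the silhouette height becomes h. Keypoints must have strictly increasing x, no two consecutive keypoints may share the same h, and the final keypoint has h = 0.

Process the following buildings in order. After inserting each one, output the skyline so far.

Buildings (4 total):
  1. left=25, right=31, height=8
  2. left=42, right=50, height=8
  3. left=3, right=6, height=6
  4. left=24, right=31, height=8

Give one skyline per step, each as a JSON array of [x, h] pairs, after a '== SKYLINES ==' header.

== SKYLINES ==
[[25,8],[31,0]]
[[25,8],[31,0],[42,8],[50,0]]
[[3,6],[6,0],[25,8],[31,0],[42,8],[50,0]]
[[3,6],[6,0],[24,8],[31,0],[42,8],[50,0]]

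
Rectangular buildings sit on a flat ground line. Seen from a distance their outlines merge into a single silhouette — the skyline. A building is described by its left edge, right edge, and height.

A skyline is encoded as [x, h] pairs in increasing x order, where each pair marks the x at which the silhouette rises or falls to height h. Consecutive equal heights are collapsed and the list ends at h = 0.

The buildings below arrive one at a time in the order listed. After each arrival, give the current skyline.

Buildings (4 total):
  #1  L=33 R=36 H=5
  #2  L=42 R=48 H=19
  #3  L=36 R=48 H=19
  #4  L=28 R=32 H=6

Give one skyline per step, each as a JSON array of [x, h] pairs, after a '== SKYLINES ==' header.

== SKYLINES ==
[[33,5],[36,0]]
[[33,5],[36,0],[42,19],[48,0]]
[[33,5],[36,19],[48,0]]
[[28,6],[32,0],[33,5],[36,19],[48,0]]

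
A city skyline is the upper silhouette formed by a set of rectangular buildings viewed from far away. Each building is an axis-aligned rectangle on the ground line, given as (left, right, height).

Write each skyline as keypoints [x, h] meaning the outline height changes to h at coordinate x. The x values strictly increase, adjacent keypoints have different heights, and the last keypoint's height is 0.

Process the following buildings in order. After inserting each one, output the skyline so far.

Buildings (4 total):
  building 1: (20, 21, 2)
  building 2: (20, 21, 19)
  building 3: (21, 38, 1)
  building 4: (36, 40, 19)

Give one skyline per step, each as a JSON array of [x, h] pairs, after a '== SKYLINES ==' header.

== SKYLINES ==
[[20,2],[21,0]]
[[20,19],[21,0]]
[[20,19],[21,1],[38,0]]
[[20,19],[21,1],[36,19],[40,0]]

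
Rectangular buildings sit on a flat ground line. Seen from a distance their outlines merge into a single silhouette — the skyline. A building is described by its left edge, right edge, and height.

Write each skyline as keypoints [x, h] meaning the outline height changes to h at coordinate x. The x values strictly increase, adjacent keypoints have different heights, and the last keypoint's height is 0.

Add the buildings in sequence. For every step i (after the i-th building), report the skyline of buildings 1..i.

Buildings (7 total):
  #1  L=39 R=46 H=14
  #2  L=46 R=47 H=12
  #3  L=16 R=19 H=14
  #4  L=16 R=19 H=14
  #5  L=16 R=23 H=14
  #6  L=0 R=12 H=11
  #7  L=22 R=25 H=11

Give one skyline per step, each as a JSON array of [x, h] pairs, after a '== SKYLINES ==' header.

== SKYLINES ==
[[39,14],[46,0]]
[[39,14],[46,12],[47,0]]
[[16,14],[19,0],[39,14],[46,12],[47,0]]
[[16,14],[19,0],[39,14],[46,12],[47,0]]
[[16,14],[23,0],[39,14],[46,12],[47,0]]
[[0,11],[12,0],[16,14],[23,0],[39,14],[46,12],[47,0]]
[[0,11],[12,0],[16,14],[23,11],[25,0],[39,14],[46,12],[47,0]]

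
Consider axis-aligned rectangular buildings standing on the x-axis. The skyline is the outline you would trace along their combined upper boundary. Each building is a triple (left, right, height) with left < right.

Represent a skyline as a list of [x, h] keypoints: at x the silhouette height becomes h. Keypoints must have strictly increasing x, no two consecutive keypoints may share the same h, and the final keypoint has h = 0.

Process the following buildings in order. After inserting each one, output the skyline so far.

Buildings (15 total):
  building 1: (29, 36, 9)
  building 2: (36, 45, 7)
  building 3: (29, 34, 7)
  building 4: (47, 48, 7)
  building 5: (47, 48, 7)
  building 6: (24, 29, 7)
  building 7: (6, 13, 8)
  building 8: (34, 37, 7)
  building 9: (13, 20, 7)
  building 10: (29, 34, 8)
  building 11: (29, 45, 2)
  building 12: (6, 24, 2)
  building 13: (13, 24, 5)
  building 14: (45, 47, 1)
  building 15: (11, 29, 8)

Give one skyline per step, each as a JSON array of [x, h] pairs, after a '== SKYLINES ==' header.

== SKYLINES ==
[[29,9],[36,0]]
[[29,9],[36,7],[45,0]]
[[29,9],[36,7],[45,0]]
[[29,9],[36,7],[45,0],[47,7],[48,0]]
[[29,9],[36,7],[45,0],[47,7],[48,0]]
[[24,7],[29,9],[36,7],[45,0],[47,7],[48,0]]
[[6,8],[13,0],[24,7],[29,9],[36,7],[45,0],[47,7],[48,0]]
[[6,8],[13,0],[24,7],[29,9],[36,7],[45,0],[47,7],[48,0]]
[[6,8],[13,7],[20,0],[24,7],[29,9],[36,7],[45,0],[47,7],[48,0]]
[[6,8],[13,7],[20,0],[24,7],[29,9],[36,7],[45,0],[47,7],[48,0]]
[[6,8],[13,7],[20,0],[24,7],[29,9],[36,7],[45,0],[47,7],[48,0]]
[[6,8],[13,7],[20,2],[24,7],[29,9],[36,7],[45,0],[47,7],[48,0]]
[[6,8],[13,7],[20,5],[24,7],[29,9],[36,7],[45,0],[47,7],[48,0]]
[[6,8],[13,7],[20,5],[24,7],[29,9],[36,7],[45,1],[47,7],[48,0]]
[[6,8],[29,9],[36,7],[45,1],[47,7],[48,0]]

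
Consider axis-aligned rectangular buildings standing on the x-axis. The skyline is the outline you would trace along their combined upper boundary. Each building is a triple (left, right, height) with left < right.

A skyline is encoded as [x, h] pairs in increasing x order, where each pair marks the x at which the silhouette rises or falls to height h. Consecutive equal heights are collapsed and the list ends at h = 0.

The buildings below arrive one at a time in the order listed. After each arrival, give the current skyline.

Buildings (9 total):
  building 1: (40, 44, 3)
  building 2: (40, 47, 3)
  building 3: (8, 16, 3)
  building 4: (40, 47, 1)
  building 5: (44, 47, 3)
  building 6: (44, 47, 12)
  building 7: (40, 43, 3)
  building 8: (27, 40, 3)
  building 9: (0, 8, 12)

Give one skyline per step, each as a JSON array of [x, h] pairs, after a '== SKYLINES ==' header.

== SKYLINES ==
[[40,3],[44,0]]
[[40,3],[47,0]]
[[8,3],[16,0],[40,3],[47,0]]
[[8,3],[16,0],[40,3],[47,0]]
[[8,3],[16,0],[40,3],[47,0]]
[[8,3],[16,0],[40,3],[44,12],[47,0]]
[[8,3],[16,0],[40,3],[44,12],[47,0]]
[[8,3],[16,0],[27,3],[44,12],[47,0]]
[[0,12],[8,3],[16,0],[27,3],[44,12],[47,0]]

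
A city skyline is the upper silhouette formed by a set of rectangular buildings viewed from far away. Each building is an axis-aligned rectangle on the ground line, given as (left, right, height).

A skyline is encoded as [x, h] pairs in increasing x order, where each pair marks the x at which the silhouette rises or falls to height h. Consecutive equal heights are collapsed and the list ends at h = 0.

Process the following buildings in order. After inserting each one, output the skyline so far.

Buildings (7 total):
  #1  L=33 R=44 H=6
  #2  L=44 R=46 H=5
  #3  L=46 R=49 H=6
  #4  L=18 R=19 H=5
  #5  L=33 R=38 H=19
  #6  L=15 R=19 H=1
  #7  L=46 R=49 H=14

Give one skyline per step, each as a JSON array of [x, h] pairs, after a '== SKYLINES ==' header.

== SKYLINES ==
[[33,6],[44,0]]
[[33,6],[44,5],[46,0]]
[[33,6],[44,5],[46,6],[49,0]]
[[18,5],[19,0],[33,6],[44,5],[46,6],[49,0]]
[[18,5],[19,0],[33,19],[38,6],[44,5],[46,6],[49,0]]
[[15,1],[18,5],[19,0],[33,19],[38,6],[44,5],[46,6],[49,0]]
[[15,1],[18,5],[19,0],[33,19],[38,6],[44,5],[46,14],[49,0]]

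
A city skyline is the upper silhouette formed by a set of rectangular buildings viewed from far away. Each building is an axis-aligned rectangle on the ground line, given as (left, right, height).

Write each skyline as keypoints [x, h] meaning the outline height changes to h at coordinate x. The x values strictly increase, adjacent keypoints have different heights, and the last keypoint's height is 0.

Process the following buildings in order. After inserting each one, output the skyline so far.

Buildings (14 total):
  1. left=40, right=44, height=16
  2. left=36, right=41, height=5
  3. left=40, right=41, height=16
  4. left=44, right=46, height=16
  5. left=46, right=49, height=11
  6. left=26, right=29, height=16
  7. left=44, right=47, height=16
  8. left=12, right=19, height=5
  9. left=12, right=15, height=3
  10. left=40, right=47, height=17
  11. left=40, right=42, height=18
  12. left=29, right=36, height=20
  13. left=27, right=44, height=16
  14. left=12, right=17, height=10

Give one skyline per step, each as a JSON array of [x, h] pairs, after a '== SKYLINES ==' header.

== SKYLINES ==
[[40,16],[44,0]]
[[36,5],[40,16],[44,0]]
[[36,5],[40,16],[44,0]]
[[36,5],[40,16],[46,0]]
[[36,5],[40,16],[46,11],[49,0]]
[[26,16],[29,0],[36,5],[40,16],[46,11],[49,0]]
[[26,16],[29,0],[36,5],[40,16],[47,11],[49,0]]
[[12,5],[19,0],[26,16],[29,0],[36,5],[40,16],[47,11],[49,0]]
[[12,5],[19,0],[26,16],[29,0],[36,5],[40,16],[47,11],[49,0]]
[[12,5],[19,0],[26,16],[29,0],[36,5],[40,17],[47,11],[49,0]]
[[12,5],[19,0],[26,16],[29,0],[36,5],[40,18],[42,17],[47,11],[49,0]]
[[12,5],[19,0],[26,16],[29,20],[36,5],[40,18],[42,17],[47,11],[49,0]]
[[12,5],[19,0],[26,16],[29,20],[36,16],[40,18],[42,17],[47,11],[49,0]]
[[12,10],[17,5],[19,0],[26,16],[29,20],[36,16],[40,18],[42,17],[47,11],[49,0]]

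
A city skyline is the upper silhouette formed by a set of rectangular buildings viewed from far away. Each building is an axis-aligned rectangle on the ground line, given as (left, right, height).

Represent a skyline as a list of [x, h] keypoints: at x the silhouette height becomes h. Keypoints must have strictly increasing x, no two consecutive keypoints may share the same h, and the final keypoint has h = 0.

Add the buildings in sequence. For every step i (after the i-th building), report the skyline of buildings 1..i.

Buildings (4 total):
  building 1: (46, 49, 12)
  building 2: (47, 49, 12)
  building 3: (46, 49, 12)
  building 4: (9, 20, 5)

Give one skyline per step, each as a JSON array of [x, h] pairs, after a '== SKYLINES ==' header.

== SKYLINES ==
[[46,12],[49,0]]
[[46,12],[49,0]]
[[46,12],[49,0]]
[[9,5],[20,0],[46,12],[49,0]]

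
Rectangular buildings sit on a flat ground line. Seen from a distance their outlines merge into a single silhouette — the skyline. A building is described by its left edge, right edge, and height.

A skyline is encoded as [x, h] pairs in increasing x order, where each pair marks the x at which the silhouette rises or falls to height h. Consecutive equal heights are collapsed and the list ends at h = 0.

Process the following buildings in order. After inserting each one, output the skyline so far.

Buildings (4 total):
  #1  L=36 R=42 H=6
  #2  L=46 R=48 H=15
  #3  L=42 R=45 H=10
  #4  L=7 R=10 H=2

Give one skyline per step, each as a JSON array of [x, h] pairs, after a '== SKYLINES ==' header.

== SKYLINES ==
[[36,6],[42,0]]
[[36,6],[42,0],[46,15],[48,0]]
[[36,6],[42,10],[45,0],[46,15],[48,0]]
[[7,2],[10,0],[36,6],[42,10],[45,0],[46,15],[48,0]]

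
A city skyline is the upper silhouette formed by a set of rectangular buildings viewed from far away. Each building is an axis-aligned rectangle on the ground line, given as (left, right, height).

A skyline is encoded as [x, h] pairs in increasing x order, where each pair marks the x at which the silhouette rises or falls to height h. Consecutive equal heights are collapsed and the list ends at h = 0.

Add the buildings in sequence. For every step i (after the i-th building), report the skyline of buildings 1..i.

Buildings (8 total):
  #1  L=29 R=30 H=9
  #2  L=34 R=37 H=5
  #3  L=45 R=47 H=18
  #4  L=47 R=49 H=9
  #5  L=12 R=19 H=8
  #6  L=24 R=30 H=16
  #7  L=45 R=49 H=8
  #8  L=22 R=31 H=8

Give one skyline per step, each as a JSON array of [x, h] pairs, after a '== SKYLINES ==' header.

== SKYLINES ==
[[29,9],[30,0]]
[[29,9],[30,0],[34,5],[37,0]]
[[29,9],[30,0],[34,5],[37,0],[45,18],[47,0]]
[[29,9],[30,0],[34,5],[37,0],[45,18],[47,9],[49,0]]
[[12,8],[19,0],[29,9],[30,0],[34,5],[37,0],[45,18],[47,9],[49,0]]
[[12,8],[19,0],[24,16],[30,0],[34,5],[37,0],[45,18],[47,9],[49,0]]
[[12,8],[19,0],[24,16],[30,0],[34,5],[37,0],[45,18],[47,9],[49,0]]
[[12,8],[19,0],[22,8],[24,16],[30,8],[31,0],[34,5],[37,0],[45,18],[47,9],[49,0]]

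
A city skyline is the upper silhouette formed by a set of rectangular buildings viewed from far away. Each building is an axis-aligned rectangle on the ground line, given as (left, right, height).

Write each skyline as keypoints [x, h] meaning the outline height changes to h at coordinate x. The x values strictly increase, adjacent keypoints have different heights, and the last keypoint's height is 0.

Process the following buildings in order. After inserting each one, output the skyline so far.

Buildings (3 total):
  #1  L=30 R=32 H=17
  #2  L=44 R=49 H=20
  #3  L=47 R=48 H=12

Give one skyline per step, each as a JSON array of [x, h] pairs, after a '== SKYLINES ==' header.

== SKYLINES ==
[[30,17],[32,0]]
[[30,17],[32,0],[44,20],[49,0]]
[[30,17],[32,0],[44,20],[49,0]]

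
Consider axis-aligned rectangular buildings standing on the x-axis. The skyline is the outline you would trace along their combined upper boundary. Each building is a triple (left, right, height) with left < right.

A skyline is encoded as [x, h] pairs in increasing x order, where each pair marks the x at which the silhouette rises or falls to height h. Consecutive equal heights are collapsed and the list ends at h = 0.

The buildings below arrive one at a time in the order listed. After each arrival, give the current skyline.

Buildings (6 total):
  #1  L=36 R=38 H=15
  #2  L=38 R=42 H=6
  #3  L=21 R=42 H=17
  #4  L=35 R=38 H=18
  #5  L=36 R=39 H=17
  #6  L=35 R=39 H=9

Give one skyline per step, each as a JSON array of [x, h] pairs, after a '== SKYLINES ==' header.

== SKYLINES ==
[[36,15],[38,0]]
[[36,15],[38,6],[42,0]]
[[21,17],[42,0]]
[[21,17],[35,18],[38,17],[42,0]]
[[21,17],[35,18],[38,17],[42,0]]
[[21,17],[35,18],[38,17],[42,0]]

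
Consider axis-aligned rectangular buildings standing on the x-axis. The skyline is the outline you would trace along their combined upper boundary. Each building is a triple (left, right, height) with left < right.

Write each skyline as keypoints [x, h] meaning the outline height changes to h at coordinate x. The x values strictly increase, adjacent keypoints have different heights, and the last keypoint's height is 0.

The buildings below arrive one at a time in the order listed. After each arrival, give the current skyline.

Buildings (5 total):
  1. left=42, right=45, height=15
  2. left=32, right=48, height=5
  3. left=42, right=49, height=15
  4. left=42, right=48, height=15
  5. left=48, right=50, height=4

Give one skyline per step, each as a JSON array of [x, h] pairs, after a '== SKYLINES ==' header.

== SKYLINES ==
[[42,15],[45,0]]
[[32,5],[42,15],[45,5],[48,0]]
[[32,5],[42,15],[49,0]]
[[32,5],[42,15],[49,0]]
[[32,5],[42,15],[49,4],[50,0]]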